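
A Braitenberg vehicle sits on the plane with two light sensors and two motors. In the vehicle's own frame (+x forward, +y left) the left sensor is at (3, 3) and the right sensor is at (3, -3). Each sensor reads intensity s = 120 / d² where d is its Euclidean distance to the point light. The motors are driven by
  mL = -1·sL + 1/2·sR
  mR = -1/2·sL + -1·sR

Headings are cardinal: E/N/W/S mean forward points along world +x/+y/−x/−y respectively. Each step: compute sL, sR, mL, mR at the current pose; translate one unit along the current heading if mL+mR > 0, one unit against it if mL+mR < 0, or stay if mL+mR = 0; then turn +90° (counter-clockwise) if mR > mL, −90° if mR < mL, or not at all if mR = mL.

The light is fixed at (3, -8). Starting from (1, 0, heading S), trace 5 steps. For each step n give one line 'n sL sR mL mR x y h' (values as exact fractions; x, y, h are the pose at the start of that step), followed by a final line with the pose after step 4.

0 60/13 12/5 -222/65 -306/65 1 0 S
1 120/61 120/169 -16620/10309 -17460/10309 1 1 W
2 3/4 30/37 -51/148 -351/296 2 1 N
3 24/25 120/29 804/725 -3348/725 2 0 E
4 60/13 12/5 -222/65 -306/65 1 0 S
final 1 1 W

n=0: pose=(1,0,S); sL=60/13, sR=12/5; mL=-222/65, mR=-306/65; mL+mR=-528/65 → advance -1; mR−mL=-84/65 → turn -1·90°
n=1: pose=(1,1,W); sL=120/61, sR=120/169; mL=-16620/10309, mR=-17460/10309; mL+mR=-34080/10309 → advance -1; mR−mL=-840/10309 → turn -1·90°
n=2: pose=(2,1,N); sL=3/4, sR=30/37; mL=-51/148, mR=-351/296; mL+mR=-453/296 → advance -1; mR−mL=-249/296 → turn -1·90°
n=3: pose=(2,0,E); sL=24/25, sR=120/29; mL=804/725, mR=-3348/725; mL+mR=-2544/725 → advance -1; mR−mL=-4152/725 → turn -1·90°
n=4: pose=(1,0,S); sL=60/13, sR=12/5; mL=-222/65, mR=-306/65; mL+mR=-528/65 → advance -1; mR−mL=-84/65 → turn -1·90°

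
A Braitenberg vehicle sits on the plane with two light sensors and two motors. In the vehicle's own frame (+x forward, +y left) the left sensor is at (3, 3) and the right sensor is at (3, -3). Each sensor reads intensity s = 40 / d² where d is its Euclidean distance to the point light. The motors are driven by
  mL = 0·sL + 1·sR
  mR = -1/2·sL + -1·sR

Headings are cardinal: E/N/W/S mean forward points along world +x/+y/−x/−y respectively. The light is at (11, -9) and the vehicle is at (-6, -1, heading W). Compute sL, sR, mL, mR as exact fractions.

8/85 40/521 40/521 -5484/44285

left sensor world pos  = (-9, -4); dL² = 425
right sensor world pos = (-9, 2); dR² = 521
sL = 40/425 = 8/85
sR = 40/521 = 40/521
mL = 0·sL + 1·sR = 40/521
mR = -1/2·sL + -1·sR = -5484/44285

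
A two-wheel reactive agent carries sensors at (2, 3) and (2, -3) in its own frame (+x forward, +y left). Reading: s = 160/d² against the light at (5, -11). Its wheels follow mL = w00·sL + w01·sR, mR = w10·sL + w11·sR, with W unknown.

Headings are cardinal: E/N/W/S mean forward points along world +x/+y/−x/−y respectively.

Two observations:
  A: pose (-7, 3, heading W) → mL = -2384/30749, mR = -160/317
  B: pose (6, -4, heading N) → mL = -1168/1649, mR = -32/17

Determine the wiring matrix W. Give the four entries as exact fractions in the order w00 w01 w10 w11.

1/2 -1 -1 0

obs A: pose=(-7,3,W) → sL=160/317, sR=32/97, mL=-2384/30749, mR=-160/317
obs B: pose=(6,-4,N) → sL=32/17, sR=160/97, mL=-1168/1649, mR=-32/17
sensor matrix S = [[160/317, 32/97], [32/17, 160/97]]; det S = 110592/522733
solve [mL_A; mL_B] = S·[w00; w01] and [mR_A; mR_B] = S·[w10; w11]:
  w00 = 1/2, w01 = -1, w10 = -1, w11 = 0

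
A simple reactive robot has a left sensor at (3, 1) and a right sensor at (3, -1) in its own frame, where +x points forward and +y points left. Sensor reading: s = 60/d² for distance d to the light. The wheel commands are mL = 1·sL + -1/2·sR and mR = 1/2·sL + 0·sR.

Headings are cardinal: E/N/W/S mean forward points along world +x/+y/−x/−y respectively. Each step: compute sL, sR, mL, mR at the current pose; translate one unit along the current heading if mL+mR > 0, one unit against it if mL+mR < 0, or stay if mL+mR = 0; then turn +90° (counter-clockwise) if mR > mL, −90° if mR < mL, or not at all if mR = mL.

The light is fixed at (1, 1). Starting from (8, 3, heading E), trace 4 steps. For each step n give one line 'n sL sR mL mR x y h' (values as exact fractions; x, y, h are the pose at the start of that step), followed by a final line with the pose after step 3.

0 60/109 60/101 2790/11009 30/109 8 3 E
1 30/37 30/53 1035/1961 15/37 9 3 N
2 60/137 12/25 678/3425 30/137 9 4 E
3 3/5 15/34 129/340 3/10 10 4 N
final 10 5 E

n=0: pose=(8,3,E); sL=60/109, sR=60/101; mL=2790/11009, mR=30/109; mL+mR=5820/11009 → advance +1; mR−mL=240/11009 → turn +1·90°
n=1: pose=(9,3,N); sL=30/37, sR=30/53; mL=1035/1961, mR=15/37; mL+mR=1830/1961 → advance +1; mR−mL=-240/1961 → turn -1·90°
n=2: pose=(9,4,E); sL=60/137, sR=12/25; mL=678/3425, mR=30/137; mL+mR=1428/3425 → advance +1; mR−mL=72/3425 → turn +1·90°
n=3: pose=(10,4,N); sL=3/5, sR=15/34; mL=129/340, mR=3/10; mL+mR=231/340 → advance +1; mR−mL=-27/340 → turn -1·90°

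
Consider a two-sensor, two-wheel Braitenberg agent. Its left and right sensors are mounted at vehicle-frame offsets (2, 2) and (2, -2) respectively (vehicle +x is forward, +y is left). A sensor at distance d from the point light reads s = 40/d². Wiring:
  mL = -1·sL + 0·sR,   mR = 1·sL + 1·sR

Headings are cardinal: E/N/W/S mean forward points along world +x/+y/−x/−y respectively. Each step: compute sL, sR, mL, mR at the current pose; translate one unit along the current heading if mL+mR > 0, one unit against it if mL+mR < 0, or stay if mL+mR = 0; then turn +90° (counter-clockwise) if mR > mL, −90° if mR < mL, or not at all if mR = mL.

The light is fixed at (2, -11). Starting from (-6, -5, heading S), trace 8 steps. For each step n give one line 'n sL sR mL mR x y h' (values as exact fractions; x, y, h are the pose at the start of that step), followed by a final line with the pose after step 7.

n=0: pose=(-6,-5,S); sL=10/13, sR=10/29; mL=-10/13, mR=420/377; mL+mR=10/29 → advance +1; mR−mL=710/377 → turn +1·90°
n=1: pose=(-6,-6,E); sL=8/17, sR=8/9; mL=-8/17, mR=208/153; mL+mR=8/9 → advance +1; mR−mL=280/153 → turn +1·90°
n=2: pose=(-5,-6,N); sL=4/13, sR=20/37; mL=-4/13, mR=408/481; mL+mR=20/37 → advance +1; mR−mL=556/481 → turn +1·90°
n=3: pose=(-5,-5,W); sL=40/97, sR=8/29; mL=-40/97, mR=1936/2813; mL+mR=8/29 → advance +1; mR−mL=3096/2813 → turn +1·90°
n=4: pose=(-6,-5,S); sL=10/13, sR=10/29; mL=-10/13, mR=420/377; mL+mR=10/29 → advance +1; mR−mL=710/377 → turn +1·90°
n=5: pose=(-6,-6,E); sL=8/17, sR=8/9; mL=-8/17, mR=208/153; mL+mR=8/9 → advance +1; mR−mL=280/153 → turn +1·90°
n=6: pose=(-5,-6,N); sL=4/13, sR=20/37; mL=-4/13, mR=408/481; mL+mR=20/37 → advance +1; mR−mL=556/481 → turn +1·90°
n=7: pose=(-5,-5,W); sL=40/97, sR=8/29; mL=-40/97, mR=1936/2813; mL+mR=8/29 → advance +1; mR−mL=3096/2813 → turn +1·90°

0 10/13 10/29 -10/13 420/377 -6 -5 S
1 8/17 8/9 -8/17 208/153 -6 -6 E
2 4/13 20/37 -4/13 408/481 -5 -6 N
3 40/97 8/29 -40/97 1936/2813 -5 -5 W
4 10/13 10/29 -10/13 420/377 -6 -5 S
5 8/17 8/9 -8/17 208/153 -6 -6 E
6 4/13 20/37 -4/13 408/481 -5 -6 N
7 40/97 8/29 -40/97 1936/2813 -5 -5 W
final -6 -5 S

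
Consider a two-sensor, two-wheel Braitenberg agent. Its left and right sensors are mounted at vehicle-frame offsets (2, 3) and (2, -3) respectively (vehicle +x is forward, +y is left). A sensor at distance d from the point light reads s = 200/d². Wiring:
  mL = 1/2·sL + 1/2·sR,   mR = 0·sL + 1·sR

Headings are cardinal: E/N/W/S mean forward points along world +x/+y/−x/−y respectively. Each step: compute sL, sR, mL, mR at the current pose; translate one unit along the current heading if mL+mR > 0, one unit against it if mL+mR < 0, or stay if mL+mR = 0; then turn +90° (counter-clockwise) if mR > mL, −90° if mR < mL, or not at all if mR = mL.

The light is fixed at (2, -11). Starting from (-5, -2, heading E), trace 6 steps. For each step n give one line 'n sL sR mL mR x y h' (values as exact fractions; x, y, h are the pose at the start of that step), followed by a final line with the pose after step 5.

0 200/169 200/61 23000/10309 200/61 -5 -2 E
1 100/101 20/13 1660/1313 20/13 -4 -2 N
2 200/113 200/233 34600/26329 200/233 -4 -1 W
3 50/61 5/4 505/488 5/4 -5 -1 N
4 40/29 200/277 8440/8033 200/277 -5 0 W
5 20/29 100/97 2420/2813 100/97 -6 0 N
final -6 1 W

n=0: pose=(-5,-2,E); sL=200/169, sR=200/61; mL=23000/10309, mR=200/61; mL+mR=56800/10309 → advance +1; mR−mL=10800/10309 → turn +1·90°
n=1: pose=(-4,-2,N); sL=100/101, sR=20/13; mL=1660/1313, mR=20/13; mL+mR=3680/1313 → advance +1; mR−mL=360/1313 → turn +1·90°
n=2: pose=(-4,-1,W); sL=200/113, sR=200/233; mL=34600/26329, mR=200/233; mL+mR=57200/26329 → advance +1; mR−mL=-12000/26329 → turn -1·90°
n=3: pose=(-5,-1,N); sL=50/61, sR=5/4; mL=505/488, mR=5/4; mL+mR=1115/488 → advance +1; mR−mL=105/488 → turn +1·90°
n=4: pose=(-5,0,W); sL=40/29, sR=200/277; mL=8440/8033, mR=200/277; mL+mR=14240/8033 → advance +1; mR−mL=-2640/8033 → turn -1·90°
n=5: pose=(-6,0,N); sL=20/29, sR=100/97; mL=2420/2813, mR=100/97; mL+mR=5320/2813 → advance +1; mR−mL=480/2813 → turn +1·90°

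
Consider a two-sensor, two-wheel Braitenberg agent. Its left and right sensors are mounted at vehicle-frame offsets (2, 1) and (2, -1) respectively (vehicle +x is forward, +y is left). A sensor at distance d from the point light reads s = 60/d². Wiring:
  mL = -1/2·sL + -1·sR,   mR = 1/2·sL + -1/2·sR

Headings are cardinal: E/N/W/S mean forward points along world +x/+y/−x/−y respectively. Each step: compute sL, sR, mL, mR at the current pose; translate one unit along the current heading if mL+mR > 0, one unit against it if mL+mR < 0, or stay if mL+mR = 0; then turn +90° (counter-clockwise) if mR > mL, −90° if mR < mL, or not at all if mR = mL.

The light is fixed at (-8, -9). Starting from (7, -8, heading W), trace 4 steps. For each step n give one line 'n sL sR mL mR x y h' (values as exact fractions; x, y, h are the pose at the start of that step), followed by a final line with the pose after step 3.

n=0: pose=(7,-8,W); sL=60/169, sR=60/173; mL=-15330/29237, mR=120/29237; mL+mR=-90/173 → advance -1; mR−mL=15450/29237 → turn +1·90°
n=1: pose=(8,-8,S); sL=6/29, sR=30/113; mL=-1209/3277, mR=-96/3277; mL+mR=-45/113 → advance -1; mR−mL=1113/3277 → turn +1·90°
n=2: pose=(8,-7,E); sL=20/111, sR=12/65; mL=-1982/7215, mR=-16/7215; mL+mR=-18/65 → advance -1; mR−mL=1966/7215 → turn +1·90°
n=3: pose=(7,-7,N); sL=15/53, sR=15/68; mL=-1305/3604, mR=225/7208; mL+mR=-45/136 → advance -1; mR−mL=2835/7208 → turn +1·90°

0 60/169 60/173 -15330/29237 120/29237 7 -8 W
1 6/29 30/113 -1209/3277 -96/3277 8 -8 S
2 20/111 12/65 -1982/7215 -16/7215 8 -7 E
3 15/53 15/68 -1305/3604 225/7208 7 -7 N
final 7 -8 W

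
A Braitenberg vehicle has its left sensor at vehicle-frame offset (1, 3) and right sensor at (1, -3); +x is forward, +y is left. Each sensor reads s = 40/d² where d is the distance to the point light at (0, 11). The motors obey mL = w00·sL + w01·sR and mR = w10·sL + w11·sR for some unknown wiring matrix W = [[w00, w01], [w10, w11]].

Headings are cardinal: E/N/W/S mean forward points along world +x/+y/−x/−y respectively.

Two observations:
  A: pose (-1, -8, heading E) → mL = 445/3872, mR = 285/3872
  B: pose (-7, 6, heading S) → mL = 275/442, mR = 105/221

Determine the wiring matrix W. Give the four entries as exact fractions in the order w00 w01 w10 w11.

1 -1/2 1 -1

obs A: pose=(-1,-8,E) → sL=5/32, sR=10/121, mL=445/3872, mR=285/3872
obs B: pose=(-7,6,S) → sL=10/13, sR=5/17, mL=275/442, mR=105/221
sensor matrix S = [[5/32, 10/121], [10/13, 5/17]]; det S = -15075/855712
solve [mL_A; mL_B] = S·[w00; w01] and [mR_A; mR_B] = S·[w10; w11]:
  w00 = 1, w01 = -1/2, w10 = 1, w11 = -1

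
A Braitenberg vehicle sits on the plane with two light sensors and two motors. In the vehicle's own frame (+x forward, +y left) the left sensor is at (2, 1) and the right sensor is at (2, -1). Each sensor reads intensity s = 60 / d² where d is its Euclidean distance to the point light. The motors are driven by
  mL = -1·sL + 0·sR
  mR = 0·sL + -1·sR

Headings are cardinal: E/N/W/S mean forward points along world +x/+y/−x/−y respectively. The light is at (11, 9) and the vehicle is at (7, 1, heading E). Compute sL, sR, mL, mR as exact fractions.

left sensor world pos  = (9, 2); dL² = 53
right sensor world pos = (9, 0); dR² = 85
sL = 60/53 = 60/53
sR = 60/85 = 12/17
mL = -1·sL + 0·sR = -60/53
mR = 0·sL + -1·sR = -12/17

60/53 12/17 -60/53 -12/17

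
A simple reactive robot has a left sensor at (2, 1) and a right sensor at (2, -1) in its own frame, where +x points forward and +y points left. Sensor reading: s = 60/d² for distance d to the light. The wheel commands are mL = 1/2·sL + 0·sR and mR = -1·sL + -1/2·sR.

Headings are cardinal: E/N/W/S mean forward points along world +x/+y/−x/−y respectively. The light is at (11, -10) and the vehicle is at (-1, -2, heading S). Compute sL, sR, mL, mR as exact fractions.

left sensor world pos  = (0, -4); dL² = 157
right sensor world pos = (-2, -4); dR² = 205
sL = 60/157 = 60/157
sR = 60/205 = 12/41
mL = 1/2·sL + 0·sR = 30/157
mR = -1·sL + -1/2·sR = -3402/6437

60/157 12/41 30/157 -3402/6437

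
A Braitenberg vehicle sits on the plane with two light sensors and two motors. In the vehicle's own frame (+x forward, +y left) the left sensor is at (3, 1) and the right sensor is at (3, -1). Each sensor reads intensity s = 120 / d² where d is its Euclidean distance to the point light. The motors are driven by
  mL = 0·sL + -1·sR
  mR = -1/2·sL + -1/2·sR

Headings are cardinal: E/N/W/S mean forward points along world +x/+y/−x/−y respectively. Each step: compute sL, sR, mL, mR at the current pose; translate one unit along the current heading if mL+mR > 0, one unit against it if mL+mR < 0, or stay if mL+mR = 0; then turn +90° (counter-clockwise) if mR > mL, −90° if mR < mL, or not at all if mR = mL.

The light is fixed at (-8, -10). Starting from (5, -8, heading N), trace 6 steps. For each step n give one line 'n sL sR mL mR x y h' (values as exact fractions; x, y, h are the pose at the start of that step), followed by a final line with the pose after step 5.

0 120/169 120/221 -120/221 -1800/2873 5 -8 N
1 6/13 15/32 -15/32 -387/832 5 -9 E
2 120/137 24/37 -24/37 -3864/5069 4 -9 N
3 60/113 60/113 -60/113 -60/113 4 -10 E
4 120/197 120/197 -120/197 -120/197 3 -10 E
5 12/17 12/17 -12/17 -12/17 2 -10 E
final 1 -10 E

n=0: pose=(5,-8,N); sL=120/169, sR=120/221; mL=-120/221, mR=-1800/2873; mL+mR=-3360/2873 → advance -1; mR−mL=-240/2873 → turn -1·90°
n=1: pose=(5,-9,E); sL=6/13, sR=15/32; mL=-15/32, mR=-387/832; mL+mR=-777/832 → advance -1; mR−mL=3/832 → turn +1·90°
n=2: pose=(4,-9,N); sL=120/137, sR=24/37; mL=-24/37, mR=-3864/5069; mL+mR=-7152/5069 → advance -1; mR−mL=-576/5069 → turn -1·90°
n=3: pose=(4,-10,E); sL=60/113, sR=60/113; mL=-60/113, mR=-60/113; mL+mR=-120/113 → advance -1; mR−mL=0 → turn +0·90°
n=4: pose=(3,-10,E); sL=120/197, sR=120/197; mL=-120/197, mR=-120/197; mL+mR=-240/197 → advance -1; mR−mL=0 → turn +0·90°
n=5: pose=(2,-10,E); sL=12/17, sR=12/17; mL=-12/17, mR=-12/17; mL+mR=-24/17 → advance -1; mR−mL=0 → turn +0·90°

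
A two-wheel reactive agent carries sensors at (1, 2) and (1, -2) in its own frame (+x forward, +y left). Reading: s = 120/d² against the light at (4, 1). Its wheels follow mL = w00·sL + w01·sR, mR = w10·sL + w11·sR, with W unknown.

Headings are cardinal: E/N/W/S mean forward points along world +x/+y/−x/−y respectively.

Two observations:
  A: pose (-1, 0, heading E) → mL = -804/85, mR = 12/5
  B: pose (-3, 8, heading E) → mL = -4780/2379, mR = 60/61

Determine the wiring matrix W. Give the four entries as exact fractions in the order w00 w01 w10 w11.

obs A: pose=(-1,0,E) → sL=120/17, sR=24/5, mL=-804/85, mR=12/5
obs B: pose=(-3,8,E) → sL=40/39, sR=120/61, mL=-4780/2379, mR=60/61
sensor matrix S = [[120/17, 24/5], [40/39, 120/61]]; det S = 120832/13481
solve [mL_A; mL_B] = S·[w00; w01] and [mR_A; mR_B] = S·[w10; w11]:
  w00 = -1, w01 = -1/2, w10 = 0, w11 = 1/2

-1 -1/2 0 1/2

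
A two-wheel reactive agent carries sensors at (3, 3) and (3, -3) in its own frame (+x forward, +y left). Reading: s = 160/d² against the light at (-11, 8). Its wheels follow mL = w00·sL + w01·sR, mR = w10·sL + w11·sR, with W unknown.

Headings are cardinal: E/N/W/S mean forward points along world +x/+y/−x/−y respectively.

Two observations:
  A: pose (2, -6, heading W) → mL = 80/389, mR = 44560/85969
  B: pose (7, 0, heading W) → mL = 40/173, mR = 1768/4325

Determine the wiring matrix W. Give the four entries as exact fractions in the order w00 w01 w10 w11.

obs A: pose=(2,-6,W) → sL=160/389, sR=160/221, mL=80/389, mR=44560/85969
obs B: pose=(7,0,W) → sL=80/173, sR=16/25, mL=40/173, mR=1768/4325
sensor matrix S = [[160/389, 160/221], [80/173, 16/25]]; det S = -5320704/74363185
solve [mL_A; mL_B] = S·[w00; w01] and [mR_A; mR_B] = S·[w10; w11]:
  w00 = 1/2, w01 = 0, w10 = -1/2, w11 = 1

1/2 0 -1/2 1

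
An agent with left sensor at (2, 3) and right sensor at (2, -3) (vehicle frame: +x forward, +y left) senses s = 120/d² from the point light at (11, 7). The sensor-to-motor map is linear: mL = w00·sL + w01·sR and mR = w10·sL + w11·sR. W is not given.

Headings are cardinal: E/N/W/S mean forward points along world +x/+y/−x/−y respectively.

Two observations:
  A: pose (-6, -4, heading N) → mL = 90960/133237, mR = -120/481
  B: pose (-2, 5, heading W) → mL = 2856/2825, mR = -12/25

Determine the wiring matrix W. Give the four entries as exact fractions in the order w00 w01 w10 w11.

obs A: pose=(-6,-4,N) → sL=120/481, sR=120/277, mL=90960/133237, mR=-120/481
obs B: pose=(-2,5,W) → sL=12/25, sR=60/113, mL=2856/2825, mR=-12/25
sensor matrix S = [[120/481, 120/277], [12/25, 60/113]]; det S = -5681664/75278905
solve [mL_A; mL_B] = S·[w00; w01] and [mR_A; mR_B] = S·[w10; w11]:
  w00 = 1, w01 = 1, w10 = -1, w11 = 0

1 1 -1 0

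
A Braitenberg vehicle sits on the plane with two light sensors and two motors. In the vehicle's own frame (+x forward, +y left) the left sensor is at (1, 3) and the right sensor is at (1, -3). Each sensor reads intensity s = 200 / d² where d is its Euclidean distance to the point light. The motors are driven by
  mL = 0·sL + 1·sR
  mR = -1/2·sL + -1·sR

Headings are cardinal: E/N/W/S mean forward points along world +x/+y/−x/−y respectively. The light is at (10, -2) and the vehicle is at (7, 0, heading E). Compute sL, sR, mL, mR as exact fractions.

200/29 40 40 -1260/29

left sensor world pos  = (8, 3); dL² = 29
right sensor world pos = (8, -3); dR² = 5
sL = 200/29 = 200/29
sR = 200/5 = 40
mL = 0·sL + 1·sR = 40
mR = -1/2·sL + -1·sR = -1260/29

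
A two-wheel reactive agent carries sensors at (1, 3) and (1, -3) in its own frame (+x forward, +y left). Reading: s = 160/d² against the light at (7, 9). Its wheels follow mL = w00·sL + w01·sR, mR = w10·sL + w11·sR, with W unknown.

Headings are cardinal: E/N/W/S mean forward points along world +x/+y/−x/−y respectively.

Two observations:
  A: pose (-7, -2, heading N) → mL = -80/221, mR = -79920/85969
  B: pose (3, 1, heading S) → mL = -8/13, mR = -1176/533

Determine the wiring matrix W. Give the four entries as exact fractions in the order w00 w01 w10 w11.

0 -1/2 -1/2 -1

obs A: pose=(-7,-2,N) → sL=160/389, sR=160/221, mL=-80/221, mR=-79920/85969
obs B: pose=(3,1,S) → sL=80/41, sR=16/13, mL=-8/13, mR=-1176/533
sensor matrix S = [[160/389, 160/221], [80/41, 16/13]]; det S = -245760/271133
solve [mL_A; mL_B] = S·[w00; w01] and [mR_A; mR_B] = S·[w10; w11]:
  w00 = 0, w01 = -1/2, w10 = -1/2, w11 = -1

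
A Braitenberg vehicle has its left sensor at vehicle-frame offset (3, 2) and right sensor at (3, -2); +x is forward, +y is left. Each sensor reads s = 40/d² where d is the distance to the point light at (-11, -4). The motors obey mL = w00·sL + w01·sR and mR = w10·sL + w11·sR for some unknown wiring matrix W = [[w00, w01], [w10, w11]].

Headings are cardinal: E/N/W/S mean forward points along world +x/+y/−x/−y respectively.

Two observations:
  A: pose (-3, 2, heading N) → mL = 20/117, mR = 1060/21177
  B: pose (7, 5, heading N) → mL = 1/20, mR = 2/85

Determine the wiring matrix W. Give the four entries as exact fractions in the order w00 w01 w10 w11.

1/2 0 -1/2 1

obs A: pose=(-3,2,N) → sL=40/117, sR=40/181, mL=20/117, mR=1060/21177
obs B: pose=(7,5,N) → sL=1/10, sR=5/68, mL=1/20, mR=2/85
sensor matrix S = [[40/117, 40/181], [1/10, 5/68]]; det S = 1094/360009
solve [mL_A; mL_B] = S·[w00; w01] and [mR_A; mR_B] = S·[w10; w11]:
  w00 = 1/2, w01 = 0, w10 = -1/2, w11 = 1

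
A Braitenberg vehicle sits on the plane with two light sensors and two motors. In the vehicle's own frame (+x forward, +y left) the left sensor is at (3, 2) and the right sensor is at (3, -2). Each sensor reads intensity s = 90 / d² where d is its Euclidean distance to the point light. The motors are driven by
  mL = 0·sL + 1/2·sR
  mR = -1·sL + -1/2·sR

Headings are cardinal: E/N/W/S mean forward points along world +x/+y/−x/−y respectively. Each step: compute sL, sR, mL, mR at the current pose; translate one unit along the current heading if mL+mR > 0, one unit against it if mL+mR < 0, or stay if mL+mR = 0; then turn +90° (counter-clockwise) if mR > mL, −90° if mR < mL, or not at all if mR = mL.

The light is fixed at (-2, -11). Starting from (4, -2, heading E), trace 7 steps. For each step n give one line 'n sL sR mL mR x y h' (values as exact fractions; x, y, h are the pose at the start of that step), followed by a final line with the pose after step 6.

n=0: pose=(4,-2,E); sL=45/101, sR=9/13; mL=9/26, mR=-2079/2626; mL+mR=-45/101 → advance -1; mR−mL=-1494/1313 → turn -1·90°
n=1: pose=(3,-2,S); sL=18/17, sR=2; mL=1, mR=-35/17; mL+mR=-18/17 → advance -1; mR−mL=-52/17 → turn -1·90°
n=2: pose=(3,-1,W); sL=45/34, sR=45/74; mL=45/148, mR=-4095/2516; mL+mR=-45/34 → advance -1; mR−mL=-1215/629 → turn -1·90°
n=3: pose=(4,-1,N); sL=18/37, sR=90/233; mL=45/233, mR=-5859/8621; mL+mR=-18/37 → advance -1; mR−mL=-7524/8621 → turn -1·90°
n=4: pose=(4,-2,E); sL=45/101, sR=9/13; mL=9/26, mR=-2079/2626; mL+mR=-45/101 → advance -1; mR−mL=-1494/1313 → turn -1·90°
n=5: pose=(3,-2,S); sL=18/17, sR=2; mL=1, mR=-35/17; mL+mR=-18/17 → advance -1; mR−mL=-52/17 → turn -1·90°
n=6: pose=(3,-1,W); sL=45/34, sR=45/74; mL=45/148, mR=-4095/2516; mL+mR=-45/34 → advance -1; mR−mL=-1215/629 → turn -1·90°

0 45/101 9/13 9/26 -2079/2626 4 -2 E
1 18/17 2 1 -35/17 3 -2 S
2 45/34 45/74 45/148 -4095/2516 3 -1 W
3 18/37 90/233 45/233 -5859/8621 4 -1 N
4 45/101 9/13 9/26 -2079/2626 4 -2 E
5 18/17 2 1 -35/17 3 -2 S
6 45/34 45/74 45/148 -4095/2516 3 -1 W
final 4 -1 N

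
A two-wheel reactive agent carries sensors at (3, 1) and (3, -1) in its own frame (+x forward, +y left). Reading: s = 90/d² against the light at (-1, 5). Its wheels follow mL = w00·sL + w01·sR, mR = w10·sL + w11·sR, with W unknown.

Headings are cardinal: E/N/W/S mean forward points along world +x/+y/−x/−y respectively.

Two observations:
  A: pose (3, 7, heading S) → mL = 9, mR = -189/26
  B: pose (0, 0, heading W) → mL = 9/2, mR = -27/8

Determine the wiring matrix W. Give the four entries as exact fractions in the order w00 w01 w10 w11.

obs A: pose=(3,7,S) → sL=45/13, sR=9, mL=9, mR=-189/26
obs B: pose=(0,0,W) → sL=9/4, sR=9/2, mL=9/2, mR=-27/8
sensor matrix S = [[45/13, 9], [9/4, 9/2]]; det S = -243/52
solve [mL_A; mL_B] = S·[w00; w01] and [mR_A; mR_B] = S·[w10; w11]:
  w00 = 0, w01 = 1, w10 = 1/2, w11 = -1

0 1 1/2 -1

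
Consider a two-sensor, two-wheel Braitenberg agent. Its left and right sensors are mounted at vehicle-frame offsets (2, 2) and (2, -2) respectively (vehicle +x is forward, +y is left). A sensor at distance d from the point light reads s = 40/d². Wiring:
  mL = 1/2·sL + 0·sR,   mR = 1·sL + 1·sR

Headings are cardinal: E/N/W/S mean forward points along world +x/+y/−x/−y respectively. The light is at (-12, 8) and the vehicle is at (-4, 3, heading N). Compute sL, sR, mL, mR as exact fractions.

8/9 40/109 4/9 1232/981

left sensor world pos  = (-6, 5); dL² = 45
right sensor world pos = (-2, 5); dR² = 109
sL = 40/45 = 8/9
sR = 40/109 = 40/109
mL = 1/2·sL + 0·sR = 4/9
mR = 1·sL + 1·sR = 1232/981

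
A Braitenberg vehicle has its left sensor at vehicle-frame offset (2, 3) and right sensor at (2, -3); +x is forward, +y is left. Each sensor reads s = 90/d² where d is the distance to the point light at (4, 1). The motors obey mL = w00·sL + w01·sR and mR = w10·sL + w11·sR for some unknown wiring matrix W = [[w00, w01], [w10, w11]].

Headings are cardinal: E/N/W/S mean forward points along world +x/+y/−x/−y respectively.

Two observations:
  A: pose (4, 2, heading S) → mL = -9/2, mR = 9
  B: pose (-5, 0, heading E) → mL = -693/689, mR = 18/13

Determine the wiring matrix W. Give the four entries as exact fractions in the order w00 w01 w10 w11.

obs A: pose=(4,2,S) → sL=9, sR=9, mL=-9/2, mR=9
obs B: pose=(-5,0,E) → sL=90/53, sR=18/13, mL=-693/689, mR=18/13
sensor matrix S = [[9, 9], [90/53, 18/13]]; det S = -1944/689
solve [mL_A; mL_B] = S·[w00; w01] and [mR_A; mR_B] = S·[w10; w11]:
  w00 = -1, w01 = 1/2, w10 = 0, w11 = 1

-1 1/2 0 1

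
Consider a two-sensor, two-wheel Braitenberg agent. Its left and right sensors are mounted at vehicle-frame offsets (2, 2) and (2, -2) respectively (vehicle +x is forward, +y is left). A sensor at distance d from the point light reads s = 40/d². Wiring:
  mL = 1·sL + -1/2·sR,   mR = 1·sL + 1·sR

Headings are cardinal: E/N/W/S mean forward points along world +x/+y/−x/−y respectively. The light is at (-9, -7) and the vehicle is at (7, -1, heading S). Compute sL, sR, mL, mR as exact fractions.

left sensor world pos  = (9, -3); dL² = 340
right sensor world pos = (5, -3); dR² = 212
sL = 40/340 = 2/17
sR = 40/212 = 10/53
mL = 1·sL + -1/2·sR = 21/901
mR = 1·sL + 1·sR = 276/901

2/17 10/53 21/901 276/901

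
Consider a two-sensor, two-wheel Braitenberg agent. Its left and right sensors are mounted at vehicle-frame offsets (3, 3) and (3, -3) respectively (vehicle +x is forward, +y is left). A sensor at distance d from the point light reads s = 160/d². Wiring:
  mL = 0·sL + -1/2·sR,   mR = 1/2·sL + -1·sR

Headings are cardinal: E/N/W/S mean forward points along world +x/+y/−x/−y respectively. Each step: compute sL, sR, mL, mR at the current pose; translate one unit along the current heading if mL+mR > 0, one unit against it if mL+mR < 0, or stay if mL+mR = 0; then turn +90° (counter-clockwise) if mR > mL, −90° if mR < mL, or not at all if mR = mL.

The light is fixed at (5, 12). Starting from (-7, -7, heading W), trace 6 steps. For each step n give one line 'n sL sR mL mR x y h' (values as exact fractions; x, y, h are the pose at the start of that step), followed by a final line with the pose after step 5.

n=0: pose=(-7,-7,W); sL=160/709, sR=160/481; mL=-80/481, mR=-74960/341029; mL+mR=-131680/341029 → advance -1; mR−mL=-18240/341029 → turn -1·90°
n=1: pose=(-6,-7,N); sL=40/113, sR=1/2; mL=-1/4, mR=-73/226; mL+mR=-259/452 → advance -1; mR−mL=-33/452 → turn -1·90°
n=2: pose=(-6,-8,E); sL=160/353, sR=160/593; mL=-80/593, mR=-9040/209329; mL+mR=-37280/209329 → advance -1; mR−mL=19200/209329 → turn +1·90°
n=3: pose=(-7,-8,N); sL=80/257, sR=16/37; mL=-8/37, mR=-2632/9509; mL+mR=-4688/9509 → advance -1; mR−mL=-576/9509 → turn -1·90°
n=4: pose=(-7,-9,E); sL=32/81, sR=160/657; mL=-80/657, mR=-272/5913; mL+mR=-992/5913 → advance -1; mR−mL=448/5913 → turn +1·90°
n=5: pose=(-8,-9,N); sL=8/29, sR=20/53; mL=-10/53, mR=-368/1537; mL+mR=-658/1537 → advance -1; mR−mL=-78/1537 → turn -1·90°

0 160/709 160/481 -80/481 -74960/341029 -7 -7 W
1 40/113 1/2 -1/4 -73/226 -6 -7 N
2 160/353 160/593 -80/593 -9040/209329 -6 -8 E
3 80/257 16/37 -8/37 -2632/9509 -7 -8 N
4 32/81 160/657 -80/657 -272/5913 -7 -9 E
5 8/29 20/53 -10/53 -368/1537 -8 -9 N
final -8 -10 E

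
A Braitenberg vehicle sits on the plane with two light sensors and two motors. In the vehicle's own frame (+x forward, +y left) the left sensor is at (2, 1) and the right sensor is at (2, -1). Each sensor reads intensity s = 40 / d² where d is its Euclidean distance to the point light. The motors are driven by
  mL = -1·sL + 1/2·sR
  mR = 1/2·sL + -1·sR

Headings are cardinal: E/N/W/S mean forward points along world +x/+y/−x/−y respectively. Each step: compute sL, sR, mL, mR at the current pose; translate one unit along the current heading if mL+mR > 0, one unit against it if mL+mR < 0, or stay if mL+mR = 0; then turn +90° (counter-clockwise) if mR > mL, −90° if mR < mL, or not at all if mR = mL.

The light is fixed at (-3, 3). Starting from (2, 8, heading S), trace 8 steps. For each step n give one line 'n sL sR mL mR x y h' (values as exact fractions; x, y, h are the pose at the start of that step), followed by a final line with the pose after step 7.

n=0: pose=(2,8,S); sL=8/9, sR=8/5; mL=-4/45, mR=-52/45; mL+mR=-56/45 → advance -1; mR−mL=-16/15 → turn -1·90°
n=1: pose=(2,9,W); sL=20/17, sR=20/29; mL=-410/493, mR=-50/493; mL+mR=-460/493 → advance -1; mR−mL=360/493 → turn +1·90°
n=2: pose=(3,9,S); sL=8/13, sR=40/41; mL=-68/533, mR=-356/533; mL+mR=-424/533 → advance -1; mR−mL=-288/533 → turn -1·90°
n=3: pose=(3,10,W); sL=10/13, sR=1/2; mL=-27/52, mR=-3/26; mL+mR=-33/52 → advance -1; mR−mL=21/52 → turn +1·90°
n=4: pose=(4,10,S); sL=40/89, sR=40/61; mL=-660/5429, mR=-2340/5429; mL+mR=-3000/5429 → advance -1; mR−mL=-1680/5429 → turn -1·90°
n=5: pose=(4,11,W); sL=20/37, sR=20/53; mL=-690/1961, mR=-210/1961; mL+mR=-900/1961 → advance -1; mR−mL=480/1961 → turn +1·90°
n=6: pose=(5,11,S); sL=40/117, sR=8/17; mL=-212/1989, mR=-596/1989; mL+mR=-808/1989 → advance -1; mR−mL=-128/663 → turn -1·90°
n=7: pose=(5,12,W); sL=2/5, sR=5/17; mL=-43/170, mR=-8/85; mL+mR=-59/170 → advance -1; mR−mL=27/170 → turn +1·90°

0 8/9 8/5 -4/45 -52/45 2 8 S
1 20/17 20/29 -410/493 -50/493 2 9 W
2 8/13 40/41 -68/533 -356/533 3 9 S
3 10/13 1/2 -27/52 -3/26 3 10 W
4 40/89 40/61 -660/5429 -2340/5429 4 10 S
5 20/37 20/53 -690/1961 -210/1961 4 11 W
6 40/117 8/17 -212/1989 -596/1989 5 11 S
7 2/5 5/17 -43/170 -8/85 5 12 W
final 6 12 S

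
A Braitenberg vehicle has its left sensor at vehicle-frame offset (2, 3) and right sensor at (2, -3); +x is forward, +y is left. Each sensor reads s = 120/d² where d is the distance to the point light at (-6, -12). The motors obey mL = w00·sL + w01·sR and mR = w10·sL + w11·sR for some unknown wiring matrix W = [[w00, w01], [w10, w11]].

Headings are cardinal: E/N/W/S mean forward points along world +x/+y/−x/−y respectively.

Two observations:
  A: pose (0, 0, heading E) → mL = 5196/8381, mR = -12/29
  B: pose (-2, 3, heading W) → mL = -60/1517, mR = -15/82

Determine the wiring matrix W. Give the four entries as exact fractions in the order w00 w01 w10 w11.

obs A: pose=(0,0,E) → sL=120/289, sR=24/29, mL=5196/8381, mR=-12/29
obs B: pose=(-2,3,W) → sL=30/37, sR=15/41, mL=-60/1517, mR=-15/82
sensor matrix S = [[120/289, 24/29], [30/37, 15/41]]; det S = -6599880/12713977
solve [mL_A; mL_B] = S·[w00; w01] and [mR_A; mR_B] = S·[w10; w11]:
  w00 = -1/2, w01 = 1, w10 = 0, w11 = -1/2

-1/2 1 0 -1/2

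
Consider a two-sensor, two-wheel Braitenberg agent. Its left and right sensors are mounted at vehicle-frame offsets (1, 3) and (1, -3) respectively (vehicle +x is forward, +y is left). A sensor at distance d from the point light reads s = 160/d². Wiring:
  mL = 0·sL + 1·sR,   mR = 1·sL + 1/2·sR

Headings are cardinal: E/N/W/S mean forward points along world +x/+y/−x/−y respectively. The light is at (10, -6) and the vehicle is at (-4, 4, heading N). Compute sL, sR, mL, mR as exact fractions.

left sensor world pos  = (-7, 5); dL² = 410
right sensor world pos = (-1, 5); dR² = 242
sL = 160/410 = 16/41
sR = 160/242 = 80/121
mL = 0·sL + 1·sR = 80/121
mR = 1·sL + 1/2·sR = 3576/4961

16/41 80/121 80/121 3576/4961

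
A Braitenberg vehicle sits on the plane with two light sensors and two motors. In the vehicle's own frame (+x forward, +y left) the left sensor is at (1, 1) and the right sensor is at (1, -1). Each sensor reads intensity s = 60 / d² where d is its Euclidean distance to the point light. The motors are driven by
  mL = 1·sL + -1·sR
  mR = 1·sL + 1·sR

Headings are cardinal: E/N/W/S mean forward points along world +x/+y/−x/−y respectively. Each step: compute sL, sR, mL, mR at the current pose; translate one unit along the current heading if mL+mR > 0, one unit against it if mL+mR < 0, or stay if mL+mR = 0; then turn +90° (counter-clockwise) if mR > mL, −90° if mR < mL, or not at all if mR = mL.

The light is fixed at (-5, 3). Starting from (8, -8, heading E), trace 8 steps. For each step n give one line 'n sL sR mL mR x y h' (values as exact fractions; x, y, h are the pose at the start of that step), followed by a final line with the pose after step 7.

n=0: pose=(8,-8,E); sL=15/74, sR=3/17; mL=33/1258, mR=477/1258; mL+mR=15/37 → advance +1; mR−mL=6/17 → turn +1·90°
n=1: pose=(9,-8,N); sL=60/269, sR=12/65; mL=672/17485, mR=7128/17485; mL+mR=120/269 → advance +1; mR−mL=24/65 → turn +1·90°
n=2: pose=(9,-7,W); sL=6/29, sR=6/25; mL=-24/725, mR=324/725; mL+mR=12/29 → advance +1; mR−mL=12/25 → turn +1·90°
n=3: pose=(8,-7,S); sL=60/317, sR=12/53; mL=-624/16801, mR=6984/16801; mL+mR=120/317 → advance +1; mR−mL=24/53 → turn +1·90°
n=4: pose=(8,-8,E); sL=15/74, sR=3/17; mL=33/1258, mR=477/1258; mL+mR=15/37 → advance +1; mR−mL=6/17 → turn +1·90°
n=5: pose=(9,-8,N); sL=60/269, sR=12/65; mL=672/17485, mR=7128/17485; mL+mR=120/269 → advance +1; mR−mL=24/65 → turn +1·90°
n=6: pose=(9,-7,W); sL=6/29, sR=6/25; mL=-24/725, mR=324/725; mL+mR=12/29 → advance +1; mR−mL=12/25 → turn +1·90°
n=7: pose=(8,-7,S); sL=60/317, sR=12/53; mL=-624/16801, mR=6984/16801; mL+mR=120/317 → advance +1; mR−mL=24/53 → turn +1·90°

0 15/74 3/17 33/1258 477/1258 8 -8 E
1 60/269 12/65 672/17485 7128/17485 9 -8 N
2 6/29 6/25 -24/725 324/725 9 -7 W
3 60/317 12/53 -624/16801 6984/16801 8 -7 S
4 15/74 3/17 33/1258 477/1258 8 -8 E
5 60/269 12/65 672/17485 7128/17485 9 -8 N
6 6/29 6/25 -24/725 324/725 9 -7 W
7 60/317 12/53 -624/16801 6984/16801 8 -7 S
final 8 -8 E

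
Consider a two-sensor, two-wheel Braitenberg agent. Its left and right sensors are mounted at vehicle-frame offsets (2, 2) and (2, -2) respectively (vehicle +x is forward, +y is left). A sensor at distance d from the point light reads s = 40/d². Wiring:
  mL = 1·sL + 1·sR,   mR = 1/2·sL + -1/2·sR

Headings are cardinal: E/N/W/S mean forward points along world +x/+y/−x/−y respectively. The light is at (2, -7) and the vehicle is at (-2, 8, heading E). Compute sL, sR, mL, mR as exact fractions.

40/293 40/173 18640/50689 -2400/50689

left sensor world pos  = (0, 10); dL² = 293
right sensor world pos = (0, 6); dR² = 173
sL = 40/293 = 40/293
sR = 40/173 = 40/173
mL = 1·sL + 1·sR = 18640/50689
mR = 1/2·sL + -1/2·sR = -2400/50689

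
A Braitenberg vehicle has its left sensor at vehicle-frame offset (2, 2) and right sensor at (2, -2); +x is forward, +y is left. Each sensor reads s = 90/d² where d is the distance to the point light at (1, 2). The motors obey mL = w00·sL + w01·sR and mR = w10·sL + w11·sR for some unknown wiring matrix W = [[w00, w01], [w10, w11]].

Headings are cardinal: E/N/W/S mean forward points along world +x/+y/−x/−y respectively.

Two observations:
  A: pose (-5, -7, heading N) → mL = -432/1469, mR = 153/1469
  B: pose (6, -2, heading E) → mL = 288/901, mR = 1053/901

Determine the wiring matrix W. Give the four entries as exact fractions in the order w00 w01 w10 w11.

obs A: pose=(-5,-7,N) → sL=90/113, sR=18/13, mL=-432/1469, mR=153/1469
obs B: pose=(6,-2,E) → sL=90/53, sR=18/17, mL=288/901, mR=1053/901
sensor matrix S = [[90/113, 18/13], [90/53, 18/17]]; det S = -1995840/1323569
solve [mL_A; mL_B] = S·[w00; w01] and [mR_A; mR_B] = S·[w10; w11]:
  w00 = 1/2, w01 = -1/2, w10 = 1, w11 = -1/2

1/2 -1/2 1 -1/2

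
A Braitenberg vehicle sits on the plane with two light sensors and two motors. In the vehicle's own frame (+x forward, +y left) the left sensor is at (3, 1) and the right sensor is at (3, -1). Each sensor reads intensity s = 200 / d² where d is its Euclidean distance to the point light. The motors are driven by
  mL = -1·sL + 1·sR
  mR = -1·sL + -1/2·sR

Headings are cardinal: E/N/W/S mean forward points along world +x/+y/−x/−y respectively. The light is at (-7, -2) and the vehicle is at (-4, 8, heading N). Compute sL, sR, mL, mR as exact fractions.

left sensor world pos  = (-5, 11); dL² = 173
right sensor world pos = (-3, 11); dR² = 185
sL = 200/173 = 200/173
sR = 200/185 = 40/37
mL = -1·sL + 1·sR = -480/6401
mR = -1·sL + -1/2·sR = -10860/6401

200/173 40/37 -480/6401 -10860/6401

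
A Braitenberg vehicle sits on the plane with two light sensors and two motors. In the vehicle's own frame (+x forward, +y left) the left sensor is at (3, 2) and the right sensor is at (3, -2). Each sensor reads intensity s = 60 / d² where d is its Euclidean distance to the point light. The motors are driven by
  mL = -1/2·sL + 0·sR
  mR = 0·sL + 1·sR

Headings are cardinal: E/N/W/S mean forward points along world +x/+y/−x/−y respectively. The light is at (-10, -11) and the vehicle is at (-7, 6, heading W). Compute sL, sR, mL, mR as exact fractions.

left sensor world pos  = (-10, 4); dL² = 225
right sensor world pos = (-10, 8); dR² = 361
sL = 60/225 = 4/15
sR = 60/361 = 60/361
mL = -1/2·sL + 0·sR = -2/15
mR = 0·sL + 1·sR = 60/361

4/15 60/361 -2/15 60/361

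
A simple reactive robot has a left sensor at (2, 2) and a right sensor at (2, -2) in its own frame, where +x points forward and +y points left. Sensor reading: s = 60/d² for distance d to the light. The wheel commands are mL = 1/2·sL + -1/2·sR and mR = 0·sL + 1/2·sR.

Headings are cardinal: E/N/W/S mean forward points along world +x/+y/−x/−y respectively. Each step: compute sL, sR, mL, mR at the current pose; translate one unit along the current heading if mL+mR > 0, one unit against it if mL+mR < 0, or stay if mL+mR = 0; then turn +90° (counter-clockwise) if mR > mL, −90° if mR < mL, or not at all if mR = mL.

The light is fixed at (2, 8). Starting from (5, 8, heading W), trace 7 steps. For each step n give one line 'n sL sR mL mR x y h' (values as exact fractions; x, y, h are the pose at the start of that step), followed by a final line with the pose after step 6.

n=0: pose=(5,8,W); sL=12, sR=12; mL=0, mR=6; mL+mR=6 → advance +1; mR−mL=6 → turn +1·90°
n=1: pose=(4,8,S); sL=3, sR=15; mL=-6, mR=15/2; mL+mR=3/2 → advance +1; mR−mL=27/2 → turn +1·90°
n=2: pose=(4,7,E); sL=60/17, sR=12/5; mL=48/85, mR=6/5; mL+mR=30/17 → advance +1; mR−mL=54/85 → turn +1·90°
n=3: pose=(5,7,N); sL=30, sR=30/13; mL=180/13, mR=15/13; mL+mR=15 → advance +1; mR−mL=-165/13 → turn -1·90°
n=4: pose=(5,8,E); sL=60/29, sR=60/29; mL=0, mR=30/29; mL+mR=30/29 → advance +1; mR−mL=30/29 → turn +1·90°
n=5: pose=(6,8,N); sL=15/2, sR=3/2; mL=3, mR=3/4; mL+mR=15/4 → advance +1; mR−mL=-9/4 → turn -1·90°
n=6: pose=(6,9,E); sL=4/3, sR=60/37; mL=-16/111, mR=30/37; mL+mR=2/3 → advance +1; mR−mL=106/111 → turn +1·90°

0 12 12 0 6 5 8 W
1 3 15 -6 15/2 4 8 S
2 60/17 12/5 48/85 6/5 4 7 E
3 30 30/13 180/13 15/13 5 7 N
4 60/29 60/29 0 30/29 5 8 E
5 15/2 3/2 3 3/4 6 8 N
6 4/3 60/37 -16/111 30/37 6 9 E
final 7 9 N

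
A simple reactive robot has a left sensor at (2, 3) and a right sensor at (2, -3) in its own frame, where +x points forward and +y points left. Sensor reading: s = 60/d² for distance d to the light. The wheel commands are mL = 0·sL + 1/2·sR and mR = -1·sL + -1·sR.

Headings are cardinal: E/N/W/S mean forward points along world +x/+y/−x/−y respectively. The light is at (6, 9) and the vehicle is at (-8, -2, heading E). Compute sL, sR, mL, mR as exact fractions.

left sensor world pos  = (-6, 1); dL² = 208
right sensor world pos = (-6, -5); dR² = 340
sL = 60/208 = 15/52
sR = 60/340 = 3/17
mL = 0·sL + 1/2·sR = 3/34
mR = -1·sL + -1·sR = -411/884

15/52 3/17 3/34 -411/884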